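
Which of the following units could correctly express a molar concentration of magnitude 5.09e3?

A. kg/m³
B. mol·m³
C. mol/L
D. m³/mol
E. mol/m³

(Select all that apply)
C, E

molar concentration has SI base units: mol / m^3

Checking each option against mol / m^3:
  A. kg/m³: ✗ does not match
  B. mol·m³: ✗ does not match
  C. mol/L: ✓ matches
  D. m³/mol: ✗ does not match
  E. mol/m³: ✓ matches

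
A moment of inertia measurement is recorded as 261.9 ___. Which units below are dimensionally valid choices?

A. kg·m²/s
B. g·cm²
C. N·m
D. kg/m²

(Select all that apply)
B

moment of inertia has SI base units: kg * m^2

Checking each option against kg * m^2:
  A. kg·m²/s: ✗ does not match
  B. g·cm²: ✓ matches
  C. N·m: ✗ does not match
  D. kg/m²: ✗ does not match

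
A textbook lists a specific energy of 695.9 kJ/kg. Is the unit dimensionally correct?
Yes

specific energy has SI base units: m^2 / s^2
kJ/kg reduces to the same SI base units, so it is a valid unit for specific energy.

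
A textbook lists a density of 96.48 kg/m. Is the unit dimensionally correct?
No

density has SI base units: kg / m^3
kg/m does NOT reduce to kg / m^3; a valid unit for density would be e.g. kg/m³.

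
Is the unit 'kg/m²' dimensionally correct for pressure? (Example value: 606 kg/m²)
No

pressure has SI base units: kg / (m * s^2)
kg/m² does NOT reduce to kg / (m * s^2); a valid unit for pressure would be e.g. Pa.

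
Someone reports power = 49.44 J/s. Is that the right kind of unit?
Yes

power has SI base units: kg * m^2 / s^3
J/s reduces to the same SI base units, so it is a valid unit for power.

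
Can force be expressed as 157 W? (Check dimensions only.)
No

force has SI base units: kg * m / s^2
W does NOT reduce to kg * m / s^2; a valid unit for force would be e.g. N.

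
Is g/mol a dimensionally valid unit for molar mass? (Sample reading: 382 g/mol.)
Yes

molar mass has SI base units: kg / mol
g/mol reduces to the same SI base units, so it is a valid unit for molar mass.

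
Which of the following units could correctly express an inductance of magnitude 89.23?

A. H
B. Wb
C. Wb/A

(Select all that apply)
A, C

inductance has SI base units: kg * m^2 / (A^2 * s^2)

Checking each option against kg * m^2 / (A^2 * s^2):
  A. H: ✓ matches
  B. Wb: ✗ does not match
  C. Wb/A: ✓ matches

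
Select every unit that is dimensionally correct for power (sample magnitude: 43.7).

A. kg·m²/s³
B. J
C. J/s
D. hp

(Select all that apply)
A, C, D

power has SI base units: kg * m^2 / s^3

Checking each option against kg * m^2 / s^3:
  A. kg·m²/s³: ✓ matches
  B. J: ✗ does not match
  C. J/s: ✓ matches
  D. hp: ✓ matches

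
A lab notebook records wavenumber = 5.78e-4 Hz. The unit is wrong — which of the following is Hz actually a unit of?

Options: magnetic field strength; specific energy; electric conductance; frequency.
frequency

wavenumber should have units dimensionally equivalent to 1 / m (e.g. 1/m).
The given unit 'Hz' reduces to 1 / s. Of the listed options, that is the dimensionality of frequency.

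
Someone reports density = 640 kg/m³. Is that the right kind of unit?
Yes

density has SI base units: kg / m^3
kg/m³ reduces to the same SI base units, so it is a valid unit for density.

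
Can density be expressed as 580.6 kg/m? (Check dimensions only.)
No

density has SI base units: kg / m^3
kg/m does NOT reduce to kg / m^3; a valid unit for density would be e.g. kg/m³.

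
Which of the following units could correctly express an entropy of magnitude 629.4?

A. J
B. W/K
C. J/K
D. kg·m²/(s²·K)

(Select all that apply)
C, D

entropy has SI base units: kg * m^2 / (s^2 * K)

Checking each option against kg * m^2 / (s^2 * K):
  A. J: ✗ does not match
  B. W/K: ✗ does not match
  C. J/K: ✓ matches
  D. kg·m²/(s²·K): ✓ matches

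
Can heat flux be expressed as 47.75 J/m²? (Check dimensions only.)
No

heat flux has SI base units: kg / s^3
J/m² does NOT reduce to kg / s^3; a valid unit for heat flux would be e.g. W/m².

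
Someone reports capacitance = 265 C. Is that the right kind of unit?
No

capacitance has SI base units: A^2 * s^4 / (kg * m^2)
C does NOT reduce to A^2 * s^4 / (kg * m^2); a valid unit for capacitance would be e.g. F.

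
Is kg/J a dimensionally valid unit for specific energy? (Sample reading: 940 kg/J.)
No

specific energy has SI base units: m^2 / s^2
kg/J does NOT reduce to m^2 / s^2; a valid unit for specific energy would be e.g. J/kg.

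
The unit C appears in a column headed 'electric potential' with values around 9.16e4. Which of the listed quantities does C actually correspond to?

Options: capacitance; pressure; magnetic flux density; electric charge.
electric charge

electric potential should have units dimensionally equivalent to kg * m^2 / (A * s^3) (e.g. V).
The given unit 'C' reduces to A * s. Of the listed options, that is the dimensionality of electric charge.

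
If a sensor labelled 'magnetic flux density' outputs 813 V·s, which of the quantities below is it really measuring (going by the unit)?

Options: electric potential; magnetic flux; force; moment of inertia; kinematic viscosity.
magnetic flux

magnetic flux density should have units dimensionally equivalent to kg / (A * s^2) (e.g. T).
The given unit 'V·s' reduces to kg * m^2 / (A * s^2). Of the listed options, that is the dimensionality of magnetic flux.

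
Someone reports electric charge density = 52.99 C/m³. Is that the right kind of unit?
Yes

electric charge density has SI base units: A * s / m^3
C/m³ reduces to the same SI base units, so it is a valid unit for electric charge density.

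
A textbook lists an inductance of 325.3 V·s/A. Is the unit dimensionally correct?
Yes

inductance has SI base units: kg * m^2 / (A^2 * s^2)
V·s/A reduces to the same SI base units, so it is a valid unit for inductance.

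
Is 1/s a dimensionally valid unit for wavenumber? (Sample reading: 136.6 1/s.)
No

wavenumber has SI base units: 1 / m
1/s does NOT reduce to 1 / m; a valid unit for wavenumber would be e.g. 1/m.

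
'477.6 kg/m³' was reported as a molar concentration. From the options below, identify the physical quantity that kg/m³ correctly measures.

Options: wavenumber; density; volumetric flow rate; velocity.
density

molar concentration should have units dimensionally equivalent to mol / m^3 (e.g. mol/m³).
The given unit 'kg/m³' reduces to kg / m^3. Of the listed options, that is the dimensionality of density.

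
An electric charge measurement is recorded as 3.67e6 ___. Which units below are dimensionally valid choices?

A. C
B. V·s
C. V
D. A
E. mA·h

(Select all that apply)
A, E

electric charge has SI base units: A * s

Checking each option against A * s:
  A. C: ✓ matches
  B. V·s: ✗ does not match
  C. V: ✗ does not match
  D. A: ✗ does not match
  E. mA·h: ✓ matches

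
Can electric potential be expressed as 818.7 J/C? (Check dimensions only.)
Yes

electric potential has SI base units: kg * m^2 / (A * s^3)
J/C reduces to the same SI base units, so it is a valid unit for electric potential.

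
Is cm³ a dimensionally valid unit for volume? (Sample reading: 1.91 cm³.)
Yes

volume has SI base units: m^3
cm³ reduces to the same SI base units, so it is a valid unit for volume.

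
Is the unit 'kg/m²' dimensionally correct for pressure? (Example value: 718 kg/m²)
No

pressure has SI base units: kg / (m * s^2)
kg/m² does NOT reduce to kg / (m * s^2); a valid unit for pressure would be e.g. Pa.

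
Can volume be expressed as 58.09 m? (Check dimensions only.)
No

volume has SI base units: m^3
m does NOT reduce to m^3; a valid unit for volume would be e.g. m³.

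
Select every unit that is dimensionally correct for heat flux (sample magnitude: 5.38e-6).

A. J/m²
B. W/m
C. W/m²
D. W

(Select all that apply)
C

heat flux has SI base units: kg / s^3

Checking each option against kg / s^3:
  A. J/m²: ✗ does not match
  B. W/m: ✗ does not match
  C. W/m²: ✓ matches
  D. W: ✗ does not match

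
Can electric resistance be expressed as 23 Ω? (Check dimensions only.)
Yes

electric resistance has SI base units: kg * m^2 / (A^2 * s^3)
Ω reduces to the same SI base units, so it is a valid unit for electric resistance.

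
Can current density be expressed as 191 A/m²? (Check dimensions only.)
Yes

current density has SI base units: A / m^2
A/m² reduces to the same SI base units, so it is a valid unit for current density.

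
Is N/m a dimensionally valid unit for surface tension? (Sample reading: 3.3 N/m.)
Yes

surface tension has SI base units: kg / s^2
N/m reduces to the same SI base units, so it is a valid unit for surface tension.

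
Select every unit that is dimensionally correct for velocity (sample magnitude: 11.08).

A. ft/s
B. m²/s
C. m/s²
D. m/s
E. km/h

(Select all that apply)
A, D, E

velocity has SI base units: m / s

Checking each option against m / s:
  A. ft/s: ✓ matches
  B. m²/s: ✗ does not match
  C. m/s²: ✗ does not match
  D. m/s: ✓ matches
  E. km/h: ✓ matches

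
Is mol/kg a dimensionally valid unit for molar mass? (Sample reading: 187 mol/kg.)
No

molar mass has SI base units: kg / mol
mol/kg does NOT reduce to kg / mol; a valid unit for molar mass would be e.g. kg/mol.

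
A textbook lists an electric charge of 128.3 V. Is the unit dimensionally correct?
No

electric charge has SI base units: A * s
V does NOT reduce to A * s; a valid unit for electric charge would be e.g. C.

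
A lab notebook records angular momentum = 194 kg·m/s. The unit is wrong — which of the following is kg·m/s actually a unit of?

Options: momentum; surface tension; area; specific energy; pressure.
momentum

angular momentum should have units dimensionally equivalent to kg * m^2 / s (e.g. kg·m²/s).
The given unit 'kg·m/s' reduces to kg * m / s. Of the listed options, that is the dimensionality of momentum.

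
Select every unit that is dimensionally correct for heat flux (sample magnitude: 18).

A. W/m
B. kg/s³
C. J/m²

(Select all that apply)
B

heat flux has SI base units: kg / s^3

Checking each option against kg / s^3:
  A. W/m: ✗ does not match
  B. kg/s³: ✓ matches
  C. J/m²: ✗ does not match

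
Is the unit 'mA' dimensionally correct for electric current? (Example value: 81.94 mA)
Yes

electric current has SI base units: A
mA reduces to the same SI base units, so it is a valid unit for electric current.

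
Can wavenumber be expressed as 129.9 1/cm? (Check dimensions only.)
Yes

wavenumber has SI base units: 1 / m
1/cm reduces to the same SI base units, so it is a valid unit for wavenumber.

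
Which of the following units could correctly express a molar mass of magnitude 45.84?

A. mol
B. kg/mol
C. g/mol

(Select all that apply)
B, C

molar mass has SI base units: kg / mol

Checking each option against kg / mol:
  A. mol: ✗ does not match
  B. kg/mol: ✓ matches
  C. g/mol: ✓ matches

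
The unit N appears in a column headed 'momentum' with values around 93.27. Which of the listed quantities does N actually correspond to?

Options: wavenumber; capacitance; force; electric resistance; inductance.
force

momentum should have units dimensionally equivalent to kg * m / s (e.g. kg·m/s).
The given unit 'N' reduces to kg * m / s^2. Of the listed options, that is the dimensionality of force.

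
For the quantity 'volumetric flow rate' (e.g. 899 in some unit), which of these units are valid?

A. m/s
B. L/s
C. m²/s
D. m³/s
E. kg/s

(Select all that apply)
B, D

volumetric flow rate has SI base units: m^3 / s

Checking each option against m^3 / s:
  A. m/s: ✗ does not match
  B. L/s: ✓ matches
  C. m²/s: ✗ does not match
  D. m³/s: ✓ matches
  E. kg/s: ✗ does not match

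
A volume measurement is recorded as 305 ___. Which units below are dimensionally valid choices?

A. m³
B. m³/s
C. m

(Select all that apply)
A

volume has SI base units: m^3

Checking each option against m^3:
  A. m³: ✓ matches
  B. m³/s: ✗ does not match
  C. m: ✗ does not match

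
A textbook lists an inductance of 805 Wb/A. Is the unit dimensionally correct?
Yes

inductance has SI base units: kg * m^2 / (A^2 * s^2)
Wb/A reduces to the same SI base units, so it is a valid unit for inductance.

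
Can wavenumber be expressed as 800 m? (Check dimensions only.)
No

wavenumber has SI base units: 1 / m
m does NOT reduce to 1 / m; a valid unit for wavenumber would be e.g. 1/m.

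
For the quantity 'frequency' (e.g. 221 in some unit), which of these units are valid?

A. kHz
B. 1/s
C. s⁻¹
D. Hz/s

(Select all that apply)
A, B, C

frequency has SI base units: 1 / s

Checking each option against 1 / s:
  A. kHz: ✓ matches
  B. 1/s: ✓ matches
  C. s⁻¹: ✓ matches
  D. Hz/s: ✗ does not match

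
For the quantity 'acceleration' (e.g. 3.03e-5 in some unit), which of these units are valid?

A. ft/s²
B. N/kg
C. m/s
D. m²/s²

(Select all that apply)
A, B

acceleration has SI base units: m / s^2

Checking each option against m / s^2:
  A. ft/s²: ✓ matches
  B. N/kg: ✓ matches
  C. m/s: ✗ does not match
  D. m²/s²: ✗ does not match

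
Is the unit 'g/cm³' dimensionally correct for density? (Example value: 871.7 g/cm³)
Yes

density has SI base units: kg / m^3
g/cm³ reduces to the same SI base units, so it is a valid unit for density.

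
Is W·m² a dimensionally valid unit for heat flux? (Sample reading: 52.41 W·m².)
No

heat flux has SI base units: kg / s^3
W·m² does NOT reduce to kg / s^3; a valid unit for heat flux would be e.g. W/m².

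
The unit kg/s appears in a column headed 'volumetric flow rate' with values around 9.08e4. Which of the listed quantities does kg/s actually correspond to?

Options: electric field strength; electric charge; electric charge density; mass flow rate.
mass flow rate

volumetric flow rate should have units dimensionally equivalent to m^3 / s (e.g. m³/s).
The given unit 'kg/s' reduces to kg / s. Of the listed options, that is the dimensionality of mass flow rate.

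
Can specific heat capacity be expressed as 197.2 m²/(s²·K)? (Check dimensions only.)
Yes

specific heat capacity has SI base units: m^2 / (s^2 * K)
m²/(s²·K) reduces to the same SI base units, so it is a valid unit for specific heat capacity.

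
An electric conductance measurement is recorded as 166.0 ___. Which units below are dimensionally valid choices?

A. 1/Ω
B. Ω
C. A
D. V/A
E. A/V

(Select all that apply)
A, E

electric conductance has SI base units: A^2 * s^3 / (kg * m^2)

Checking each option against A^2 * s^3 / (kg * m^2):
  A. 1/Ω: ✓ matches
  B. Ω: ✗ does not match
  C. A: ✗ does not match
  D. V/A: ✗ does not match
  E. A/V: ✓ matches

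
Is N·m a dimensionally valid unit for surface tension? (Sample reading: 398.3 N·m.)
No

surface tension has SI base units: kg / s^2
N·m does NOT reduce to kg / s^2; a valid unit for surface tension would be e.g. N/m.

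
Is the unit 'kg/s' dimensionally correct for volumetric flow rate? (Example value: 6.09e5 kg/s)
No

volumetric flow rate has SI base units: m^3 / s
kg/s does NOT reduce to m^3 / s; a valid unit for volumetric flow rate would be e.g. m³/s.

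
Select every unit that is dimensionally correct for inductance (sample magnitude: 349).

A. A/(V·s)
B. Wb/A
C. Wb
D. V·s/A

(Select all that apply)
B, D

inductance has SI base units: kg * m^2 / (A^2 * s^2)

Checking each option against kg * m^2 / (A^2 * s^2):
  A. A/(V·s): ✗ does not match
  B. Wb/A: ✓ matches
  C. Wb: ✗ does not match
  D. V·s/A: ✓ matches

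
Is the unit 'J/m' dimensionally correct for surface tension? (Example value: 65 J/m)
No

surface tension has SI base units: kg / s^2
J/m does NOT reduce to kg / s^2; a valid unit for surface tension would be e.g. N/m.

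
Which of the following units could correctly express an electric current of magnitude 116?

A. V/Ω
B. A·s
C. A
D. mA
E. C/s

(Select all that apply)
A, C, D, E

electric current has SI base units: A

Checking each option against A:
  A. V/Ω: ✓ matches
  B. A·s: ✗ does not match
  C. A: ✓ matches
  D. mA: ✓ matches
  E. C/s: ✓ matches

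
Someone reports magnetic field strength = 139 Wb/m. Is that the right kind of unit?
No

magnetic field strength has SI base units: A / m
Wb/m does NOT reduce to A / m; a valid unit for magnetic field strength would be e.g. A/m.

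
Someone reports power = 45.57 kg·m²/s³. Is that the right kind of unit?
Yes

power has SI base units: kg * m^2 / s^3
kg·m²/s³ reduces to the same SI base units, so it is a valid unit for power.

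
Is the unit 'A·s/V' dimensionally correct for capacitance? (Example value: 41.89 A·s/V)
Yes

capacitance has SI base units: A^2 * s^4 / (kg * m^2)
A·s/V reduces to the same SI base units, so it is a valid unit for capacitance.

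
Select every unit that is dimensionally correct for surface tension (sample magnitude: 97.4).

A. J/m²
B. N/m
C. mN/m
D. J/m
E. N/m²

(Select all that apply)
A, B, C

surface tension has SI base units: kg / s^2

Checking each option against kg / s^2:
  A. J/m²: ✓ matches
  B. N/m: ✓ matches
  C. mN/m: ✓ matches
  D. J/m: ✗ does not match
  E. N/m²: ✗ does not match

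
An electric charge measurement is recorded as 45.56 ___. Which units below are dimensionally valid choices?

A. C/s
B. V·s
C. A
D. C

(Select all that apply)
D

electric charge has SI base units: A * s

Checking each option against A * s:
  A. C/s: ✗ does not match
  B. V·s: ✗ does not match
  C. A: ✗ does not match
  D. C: ✓ matches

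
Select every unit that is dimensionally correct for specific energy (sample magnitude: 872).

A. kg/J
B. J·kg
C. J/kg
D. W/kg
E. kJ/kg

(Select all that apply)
C, E

specific energy has SI base units: m^2 / s^2

Checking each option against m^2 / s^2:
  A. kg/J: ✗ does not match
  B. J·kg: ✗ does not match
  C. J/kg: ✓ matches
  D. W/kg: ✗ does not match
  E. kJ/kg: ✓ matches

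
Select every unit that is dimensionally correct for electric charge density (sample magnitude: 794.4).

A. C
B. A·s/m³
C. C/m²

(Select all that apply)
B

electric charge density has SI base units: A * s / m^3

Checking each option against A * s / m^3:
  A. C: ✗ does not match
  B. A·s/m³: ✓ matches
  C. C/m²: ✗ does not match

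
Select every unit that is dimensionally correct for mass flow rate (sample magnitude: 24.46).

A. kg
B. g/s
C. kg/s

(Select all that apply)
B, C

mass flow rate has SI base units: kg / s

Checking each option against kg / s:
  A. kg: ✗ does not match
  B. g/s: ✓ matches
  C. kg/s: ✓ matches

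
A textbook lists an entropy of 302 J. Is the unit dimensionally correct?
No

entropy has SI base units: kg * m^2 / (s^2 * K)
J does NOT reduce to kg * m^2 / (s^2 * K); a valid unit for entropy would be e.g. J/K.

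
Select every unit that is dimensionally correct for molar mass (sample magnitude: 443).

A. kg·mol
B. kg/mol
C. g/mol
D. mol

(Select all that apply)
B, C

molar mass has SI base units: kg / mol

Checking each option against kg / mol:
  A. kg·mol: ✗ does not match
  B. kg/mol: ✓ matches
  C. g/mol: ✓ matches
  D. mol: ✗ does not match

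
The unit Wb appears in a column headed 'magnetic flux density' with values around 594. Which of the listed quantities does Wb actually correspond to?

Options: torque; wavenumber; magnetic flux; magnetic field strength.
magnetic flux

magnetic flux density should have units dimensionally equivalent to kg / (A * s^2) (e.g. T).
The given unit 'Wb' reduces to kg * m^2 / (A * s^2). Of the listed options, that is the dimensionality of magnetic flux.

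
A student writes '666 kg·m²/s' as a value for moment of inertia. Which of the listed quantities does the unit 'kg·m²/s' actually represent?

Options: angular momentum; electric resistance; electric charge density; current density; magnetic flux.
angular momentum

moment of inertia should have units dimensionally equivalent to kg * m^2 (e.g. kg·m²).
The given unit 'kg·m²/s' reduces to kg * m^2 / s. Of the listed options, that is the dimensionality of angular momentum.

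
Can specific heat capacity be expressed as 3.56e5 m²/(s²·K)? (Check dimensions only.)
Yes

specific heat capacity has SI base units: m^2 / (s^2 * K)
m²/(s²·K) reduces to the same SI base units, so it is a valid unit for specific heat capacity.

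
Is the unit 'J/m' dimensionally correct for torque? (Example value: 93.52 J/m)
No

torque has SI base units: kg * m^2 / s^2
J/m does NOT reduce to kg * m^2 / s^2; a valid unit for torque would be e.g. N·m.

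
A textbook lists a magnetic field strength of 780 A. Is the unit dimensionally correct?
No

magnetic field strength has SI base units: A / m
A does NOT reduce to A / m; a valid unit for magnetic field strength would be e.g. A/m.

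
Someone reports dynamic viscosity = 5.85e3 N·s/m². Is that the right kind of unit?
Yes

dynamic viscosity has SI base units: kg / (m * s)
N·s/m² reduces to the same SI base units, so it is a valid unit for dynamic viscosity.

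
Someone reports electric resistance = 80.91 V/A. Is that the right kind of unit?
Yes

electric resistance has SI base units: kg * m^2 / (A^2 * s^3)
V/A reduces to the same SI base units, so it is a valid unit for electric resistance.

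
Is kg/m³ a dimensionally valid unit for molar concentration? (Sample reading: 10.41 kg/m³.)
No

molar concentration has SI base units: mol / m^3
kg/m³ does NOT reduce to mol / m^3; a valid unit for molar concentration would be e.g. mol/m³.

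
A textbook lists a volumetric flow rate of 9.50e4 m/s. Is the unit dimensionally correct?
No

volumetric flow rate has SI base units: m^3 / s
m/s does NOT reduce to m^3 / s; a valid unit for volumetric flow rate would be e.g. m³/s.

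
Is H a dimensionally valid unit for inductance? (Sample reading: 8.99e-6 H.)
Yes

inductance has SI base units: kg * m^2 / (A^2 * s^2)
H reduces to the same SI base units, so it is a valid unit for inductance.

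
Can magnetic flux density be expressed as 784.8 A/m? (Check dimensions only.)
No

magnetic flux density has SI base units: kg / (A * s^2)
A/m does NOT reduce to kg / (A * s^2); a valid unit for magnetic flux density would be e.g. T.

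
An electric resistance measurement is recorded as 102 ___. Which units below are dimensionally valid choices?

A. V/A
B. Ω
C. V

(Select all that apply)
A, B

electric resistance has SI base units: kg * m^2 / (A^2 * s^3)

Checking each option against kg * m^2 / (A^2 * s^3):
  A. V/A: ✓ matches
  B. Ω: ✓ matches
  C. V: ✗ does not match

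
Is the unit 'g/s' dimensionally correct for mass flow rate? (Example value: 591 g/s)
Yes

mass flow rate has SI base units: kg / s
g/s reduces to the same SI base units, so it is a valid unit for mass flow rate.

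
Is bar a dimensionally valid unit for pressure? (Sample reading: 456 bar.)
Yes

pressure has SI base units: kg / (m * s^2)
bar reduces to the same SI base units, so it is a valid unit for pressure.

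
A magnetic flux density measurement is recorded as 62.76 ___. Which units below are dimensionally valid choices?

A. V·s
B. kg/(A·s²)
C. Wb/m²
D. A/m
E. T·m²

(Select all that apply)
B, C

magnetic flux density has SI base units: kg / (A * s^2)

Checking each option against kg / (A * s^2):
  A. V·s: ✗ does not match
  B. kg/(A·s²): ✓ matches
  C. Wb/m²: ✓ matches
  D. A/m: ✗ does not match
  E. T·m²: ✗ does not match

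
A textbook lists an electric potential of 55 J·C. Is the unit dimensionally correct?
No

electric potential has SI base units: kg * m^2 / (A * s^3)
J·C does NOT reduce to kg * m^2 / (A * s^3); a valid unit for electric potential would be e.g. V.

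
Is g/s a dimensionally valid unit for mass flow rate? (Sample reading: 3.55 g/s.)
Yes

mass flow rate has SI base units: kg / s
g/s reduces to the same SI base units, so it is a valid unit for mass flow rate.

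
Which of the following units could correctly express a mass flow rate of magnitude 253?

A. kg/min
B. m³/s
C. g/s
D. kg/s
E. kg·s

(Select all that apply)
A, C, D

mass flow rate has SI base units: kg / s

Checking each option against kg / s:
  A. kg/min: ✓ matches
  B. m³/s: ✗ does not match
  C. g/s: ✓ matches
  D. kg/s: ✓ matches
  E. kg·s: ✗ does not match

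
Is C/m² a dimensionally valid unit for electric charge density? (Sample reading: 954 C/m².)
No

electric charge density has SI base units: A * s / m^3
C/m² does NOT reduce to A * s / m^3; a valid unit for electric charge density would be e.g. C/m³.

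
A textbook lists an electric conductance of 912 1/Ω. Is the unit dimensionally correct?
Yes

electric conductance has SI base units: A^2 * s^3 / (kg * m^2)
1/Ω reduces to the same SI base units, so it is a valid unit for electric conductance.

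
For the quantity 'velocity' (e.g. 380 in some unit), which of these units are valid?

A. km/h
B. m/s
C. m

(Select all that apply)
A, B

velocity has SI base units: m / s

Checking each option against m / s:
  A. km/h: ✓ matches
  B. m/s: ✓ matches
  C. m: ✗ does not match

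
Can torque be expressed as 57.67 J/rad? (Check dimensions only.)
Yes

torque has SI base units: kg * m^2 / s^2
J/rad reduces to the same SI base units, so it is a valid unit for torque.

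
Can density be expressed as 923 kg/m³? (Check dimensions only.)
Yes

density has SI base units: kg / m^3
kg/m³ reduces to the same SI base units, so it is a valid unit for density.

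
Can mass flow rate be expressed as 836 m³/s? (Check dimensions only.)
No

mass flow rate has SI base units: kg / s
m³/s does NOT reduce to kg / s; a valid unit for mass flow rate would be e.g. kg/s.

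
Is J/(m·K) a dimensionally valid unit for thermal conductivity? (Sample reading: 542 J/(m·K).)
No

thermal conductivity has SI base units: kg * m / (s^3 * K)
J/(m·K) does NOT reduce to kg * m / (s^3 * K); a valid unit for thermal conductivity would be e.g. W/(m·K).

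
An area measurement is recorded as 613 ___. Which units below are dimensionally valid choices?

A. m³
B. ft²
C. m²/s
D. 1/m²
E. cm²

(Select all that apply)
B, E

area has SI base units: m^2

Checking each option against m^2:
  A. m³: ✗ does not match
  B. ft²: ✓ matches
  C. m²/s: ✗ does not match
  D. 1/m²: ✗ does not match
  E. cm²: ✓ matches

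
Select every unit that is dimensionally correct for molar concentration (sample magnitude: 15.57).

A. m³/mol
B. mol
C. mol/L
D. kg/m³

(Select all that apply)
C

molar concentration has SI base units: mol / m^3

Checking each option against mol / m^3:
  A. m³/mol: ✗ does not match
  B. mol: ✗ does not match
  C. mol/L: ✓ matches
  D. kg/m³: ✗ does not match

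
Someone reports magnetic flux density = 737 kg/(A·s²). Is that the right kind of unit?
Yes

magnetic flux density has SI base units: kg / (A * s^2)
kg/(A·s²) reduces to the same SI base units, so it is a valid unit for magnetic flux density.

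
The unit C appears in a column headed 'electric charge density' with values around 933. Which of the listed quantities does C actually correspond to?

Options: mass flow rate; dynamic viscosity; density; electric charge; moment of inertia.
electric charge

electric charge density should have units dimensionally equivalent to A * s / m^3 (e.g. C/m³).
The given unit 'C' reduces to A * s. Of the listed options, that is the dimensionality of electric charge.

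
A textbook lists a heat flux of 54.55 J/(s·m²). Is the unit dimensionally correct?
Yes

heat flux has SI base units: kg / s^3
J/(s·m²) reduces to the same SI base units, so it is a valid unit for heat flux.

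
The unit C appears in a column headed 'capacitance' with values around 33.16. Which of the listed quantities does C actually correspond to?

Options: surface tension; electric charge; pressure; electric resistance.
electric charge

capacitance should have units dimensionally equivalent to A^2 * s^4 / (kg * m^2) (e.g. F).
The given unit 'C' reduces to A * s. Of the listed options, that is the dimensionality of electric charge.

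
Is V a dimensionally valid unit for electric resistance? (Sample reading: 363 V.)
No

electric resistance has SI base units: kg * m^2 / (A^2 * s^3)
V does NOT reduce to kg * m^2 / (A^2 * s^3); a valid unit for electric resistance would be e.g. Ω.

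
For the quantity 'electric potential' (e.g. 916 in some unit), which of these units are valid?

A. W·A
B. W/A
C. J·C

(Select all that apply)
B

electric potential has SI base units: kg * m^2 / (A * s^3)

Checking each option against kg * m^2 / (A * s^3):
  A. W·A: ✗ does not match
  B. W/A: ✓ matches
  C. J·C: ✗ does not match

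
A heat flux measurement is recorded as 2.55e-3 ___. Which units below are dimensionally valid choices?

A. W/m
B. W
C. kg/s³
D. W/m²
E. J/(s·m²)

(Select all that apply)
C, D, E

heat flux has SI base units: kg / s^3

Checking each option against kg / s^3:
  A. W/m: ✗ does not match
  B. W: ✗ does not match
  C. kg/s³: ✓ matches
  D. W/m²: ✓ matches
  E. J/(s·m²): ✓ matches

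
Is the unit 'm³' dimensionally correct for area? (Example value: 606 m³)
No

area has SI base units: m^2
m³ does NOT reduce to m^2; a valid unit for area would be e.g. m².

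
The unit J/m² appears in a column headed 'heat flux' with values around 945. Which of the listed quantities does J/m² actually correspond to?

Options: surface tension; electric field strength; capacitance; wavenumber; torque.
surface tension

heat flux should have units dimensionally equivalent to kg / s^3 (e.g. W/m²).
The given unit 'J/m²' reduces to kg / s^2. Of the listed options, that is the dimensionality of surface tension.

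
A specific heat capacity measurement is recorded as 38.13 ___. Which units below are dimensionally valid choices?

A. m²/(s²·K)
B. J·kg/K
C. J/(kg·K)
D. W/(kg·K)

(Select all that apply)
A, C

specific heat capacity has SI base units: m^2 / (s^2 * K)

Checking each option against m^2 / (s^2 * K):
  A. m²/(s²·K): ✓ matches
  B. J·kg/K: ✗ does not match
  C. J/(kg·K): ✓ matches
  D. W/(kg·K): ✗ does not match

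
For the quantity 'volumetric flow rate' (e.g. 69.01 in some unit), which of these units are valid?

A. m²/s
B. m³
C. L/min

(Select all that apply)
C

volumetric flow rate has SI base units: m^3 / s

Checking each option against m^3 / s:
  A. m²/s: ✗ does not match
  B. m³: ✗ does not match
  C. L/min: ✓ matches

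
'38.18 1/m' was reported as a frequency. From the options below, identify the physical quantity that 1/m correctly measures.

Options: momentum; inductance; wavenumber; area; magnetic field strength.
wavenumber

frequency should have units dimensionally equivalent to 1 / s (e.g. Hz).
The given unit '1/m' reduces to 1 / m. Of the listed options, that is the dimensionality of wavenumber.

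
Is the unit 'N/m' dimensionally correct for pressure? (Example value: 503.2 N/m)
No

pressure has SI base units: kg / (m * s^2)
N/m does NOT reduce to kg / (m * s^2); a valid unit for pressure would be e.g. Pa.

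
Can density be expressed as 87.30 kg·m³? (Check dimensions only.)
No

density has SI base units: kg / m^3
kg·m³ does NOT reduce to kg / m^3; a valid unit for density would be e.g. kg/m³.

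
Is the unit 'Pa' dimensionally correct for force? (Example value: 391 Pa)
No

force has SI base units: kg * m / s^2
Pa does NOT reduce to kg * m / s^2; a valid unit for force would be e.g. N.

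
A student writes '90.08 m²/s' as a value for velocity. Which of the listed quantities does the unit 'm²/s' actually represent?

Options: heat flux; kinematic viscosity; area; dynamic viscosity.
kinematic viscosity

velocity should have units dimensionally equivalent to m / s (e.g. m/s).
The given unit 'm²/s' reduces to m^2 / s. Of the listed options, that is the dimensionality of kinematic viscosity.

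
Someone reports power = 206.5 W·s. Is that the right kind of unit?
No

power has SI base units: kg * m^2 / s^3
W·s does NOT reduce to kg * m^2 / s^3; a valid unit for power would be e.g. W.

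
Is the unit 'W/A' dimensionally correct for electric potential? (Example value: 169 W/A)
Yes

electric potential has SI base units: kg * m^2 / (A * s^3)
W/A reduces to the same SI base units, so it is a valid unit for electric potential.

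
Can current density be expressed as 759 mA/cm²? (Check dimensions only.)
Yes

current density has SI base units: A / m^2
mA/cm² reduces to the same SI base units, so it is a valid unit for current density.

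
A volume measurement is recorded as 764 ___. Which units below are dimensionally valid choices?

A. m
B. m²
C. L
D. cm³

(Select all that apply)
C, D

volume has SI base units: m^3

Checking each option against m^3:
  A. m: ✗ does not match
  B. m²: ✗ does not match
  C. L: ✓ matches
  D. cm³: ✓ matches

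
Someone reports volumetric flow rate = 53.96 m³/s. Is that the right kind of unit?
Yes

volumetric flow rate has SI base units: m^3 / s
m³/s reduces to the same SI base units, so it is a valid unit for volumetric flow rate.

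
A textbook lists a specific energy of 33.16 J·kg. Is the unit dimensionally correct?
No

specific energy has SI base units: m^2 / s^2
J·kg does NOT reduce to m^2 / s^2; a valid unit for specific energy would be e.g. J/kg.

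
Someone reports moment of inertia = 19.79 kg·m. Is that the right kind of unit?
No

moment of inertia has SI base units: kg * m^2
kg·m does NOT reduce to kg * m^2; a valid unit for moment of inertia would be e.g. kg·m².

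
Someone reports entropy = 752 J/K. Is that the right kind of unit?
Yes

entropy has SI base units: kg * m^2 / (s^2 * K)
J/K reduces to the same SI base units, so it is a valid unit for entropy.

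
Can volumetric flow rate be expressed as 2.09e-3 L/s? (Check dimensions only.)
Yes

volumetric flow rate has SI base units: m^3 / s
L/s reduces to the same SI base units, so it is a valid unit for volumetric flow rate.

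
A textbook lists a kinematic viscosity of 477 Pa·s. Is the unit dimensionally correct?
No

kinematic viscosity has SI base units: m^2 / s
Pa·s does NOT reduce to m^2 / s; a valid unit for kinematic viscosity would be e.g. m²/s.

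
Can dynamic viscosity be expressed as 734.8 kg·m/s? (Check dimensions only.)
No

dynamic viscosity has SI base units: kg / (m * s)
kg·m/s does NOT reduce to kg / (m * s); a valid unit for dynamic viscosity would be e.g. Pa·s.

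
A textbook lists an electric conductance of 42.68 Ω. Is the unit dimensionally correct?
No

electric conductance has SI base units: A^2 * s^3 / (kg * m^2)
Ω does NOT reduce to A^2 * s^3 / (kg * m^2); a valid unit for electric conductance would be e.g. S.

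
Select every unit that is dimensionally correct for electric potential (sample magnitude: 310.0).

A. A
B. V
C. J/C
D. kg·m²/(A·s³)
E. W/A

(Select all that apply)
B, C, D, E

electric potential has SI base units: kg * m^2 / (A * s^3)

Checking each option against kg * m^2 / (A * s^3):
  A. A: ✗ does not match
  B. V: ✓ matches
  C. J/C: ✓ matches
  D. kg·m²/(A·s³): ✓ matches
  E. W/A: ✓ matches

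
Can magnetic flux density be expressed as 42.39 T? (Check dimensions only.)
Yes

magnetic flux density has SI base units: kg / (A * s^2)
T reduces to the same SI base units, so it is a valid unit for magnetic flux density.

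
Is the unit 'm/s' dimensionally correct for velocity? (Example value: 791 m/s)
Yes

velocity has SI base units: m / s
m/s reduces to the same SI base units, so it is a valid unit for velocity.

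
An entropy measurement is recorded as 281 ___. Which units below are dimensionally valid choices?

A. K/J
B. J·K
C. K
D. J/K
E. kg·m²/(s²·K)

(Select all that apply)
D, E

entropy has SI base units: kg * m^2 / (s^2 * K)

Checking each option against kg * m^2 / (s^2 * K):
  A. K/J: ✗ does not match
  B. J·K: ✗ does not match
  C. K: ✗ does not match
  D. J/K: ✓ matches
  E. kg·m²/(s²·K): ✓ matches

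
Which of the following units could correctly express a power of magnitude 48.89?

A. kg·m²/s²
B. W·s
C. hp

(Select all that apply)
C

power has SI base units: kg * m^2 / s^3

Checking each option against kg * m^2 / s^3:
  A. kg·m²/s²: ✗ does not match
  B. W·s: ✗ does not match
  C. hp: ✓ matches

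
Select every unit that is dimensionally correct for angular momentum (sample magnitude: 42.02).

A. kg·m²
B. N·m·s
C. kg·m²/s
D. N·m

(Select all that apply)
B, C

angular momentum has SI base units: kg * m^2 / s

Checking each option against kg * m^2 / s:
  A. kg·m²: ✗ does not match
  B. N·m·s: ✓ matches
  C. kg·m²/s: ✓ matches
  D. N·m: ✗ does not match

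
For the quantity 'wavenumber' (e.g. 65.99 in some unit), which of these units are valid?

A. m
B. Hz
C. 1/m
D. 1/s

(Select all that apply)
C

wavenumber has SI base units: 1 / m

Checking each option against 1 / m:
  A. m: ✗ does not match
  B. Hz: ✗ does not match
  C. 1/m: ✓ matches
  D. 1/s: ✗ does not match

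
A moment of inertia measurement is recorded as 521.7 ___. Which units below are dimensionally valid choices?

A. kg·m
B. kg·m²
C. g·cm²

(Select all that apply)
B, C

moment of inertia has SI base units: kg * m^2

Checking each option against kg * m^2:
  A. kg·m: ✗ does not match
  B. kg·m²: ✓ matches
  C. g·cm²: ✓ matches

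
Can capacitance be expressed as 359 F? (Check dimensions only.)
Yes

capacitance has SI base units: A^2 * s^4 / (kg * m^2)
F reduces to the same SI base units, so it is a valid unit for capacitance.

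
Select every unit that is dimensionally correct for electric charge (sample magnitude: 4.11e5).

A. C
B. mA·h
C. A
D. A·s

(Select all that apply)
A, B, D

electric charge has SI base units: A * s

Checking each option against A * s:
  A. C: ✓ matches
  B. mA·h: ✓ matches
  C. A: ✗ does not match
  D. A·s: ✓ matches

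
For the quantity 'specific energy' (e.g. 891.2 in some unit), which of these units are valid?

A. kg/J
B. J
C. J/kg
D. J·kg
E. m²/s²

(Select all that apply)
C, E

specific energy has SI base units: m^2 / s^2

Checking each option against m^2 / s^2:
  A. kg/J: ✗ does not match
  B. J: ✗ does not match
  C. J/kg: ✓ matches
  D. J·kg: ✗ does not match
  E. m²/s²: ✓ matches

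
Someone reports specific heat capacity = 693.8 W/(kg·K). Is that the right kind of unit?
No

specific heat capacity has SI base units: m^2 / (s^2 * K)
W/(kg·K) does NOT reduce to m^2 / (s^2 * K); a valid unit for specific heat capacity would be e.g. J/(kg·K).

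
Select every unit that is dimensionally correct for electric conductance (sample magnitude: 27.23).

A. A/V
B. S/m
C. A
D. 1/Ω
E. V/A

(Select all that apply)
A, D

electric conductance has SI base units: A^2 * s^3 / (kg * m^2)

Checking each option against A^2 * s^3 / (kg * m^2):
  A. A/V: ✓ matches
  B. S/m: ✗ does not match
  C. A: ✗ does not match
  D. 1/Ω: ✓ matches
  E. V/A: ✗ does not match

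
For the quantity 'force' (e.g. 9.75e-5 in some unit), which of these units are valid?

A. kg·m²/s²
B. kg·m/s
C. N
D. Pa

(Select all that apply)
C

force has SI base units: kg * m / s^2

Checking each option against kg * m / s^2:
  A. kg·m²/s²: ✗ does not match
  B. kg·m/s: ✗ does not match
  C. N: ✓ matches
  D. Pa: ✗ does not match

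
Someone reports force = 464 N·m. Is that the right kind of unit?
No

force has SI base units: kg * m / s^2
N·m does NOT reduce to kg * m / s^2; a valid unit for force would be e.g. N.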